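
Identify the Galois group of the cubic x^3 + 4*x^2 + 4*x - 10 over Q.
Gal(K/Q) = S_3 (symmetric group of order 6)

Compute the discriminant of x^3 + (4)*x^2 + (4)*x + (-10): Δ = -3020. Since Δ is not a rational square, the Galois group is not contained in A_3; it must be the full S_3 (irreducibility of the cubic rules out anything smaller).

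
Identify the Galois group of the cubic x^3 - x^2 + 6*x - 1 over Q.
Gal(K/Q) = S_3 (symmetric group of order 6)

Compute the discriminant of x^3 + (-1)*x^2 + (6)*x + (-1): Δ = -751. Since Δ is not a rational square, the Galois group is not contained in A_3; it must be the full S_3 (irreducibility of the cubic rules out anything smaller).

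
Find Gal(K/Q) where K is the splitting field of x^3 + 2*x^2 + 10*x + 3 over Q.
Gal(K/Q) = S_3 (symmetric group of order 6)

Compute the discriminant of x^3 + (2)*x^2 + (10)*x + (3): Δ = -2859. Since Δ is not a rational square, the Galois group is not contained in A_3; it must be the full S_3 (irreducibility of the cubic rules out anything smaller).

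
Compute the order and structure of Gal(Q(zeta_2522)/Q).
|Gal(Q(zeta_2522)/Q)| = phi(2522) = 1152; group ≅ (Z/2522Z)^* ≅ Z/12Z × Z/96Z

The n-th cyclotomic polynomial Φ_2522(x) is the minimal polynomial of zeta_2522 over Q and has degree phi(2522) = 1152. So Q(zeta_2522) is a degree-1152 Galois extension with Galois group (Z/2522Z)^*. By CRT, (Z/2522Z)^* ≅ (Z/2Z)^* × (Z/13Z)^* × (Z/97Z)^*. Each prime-power unit group is (Z/2Z)^* ≅ trivial group (order 1); (Z/13Z)^* ≅ Z/12Z; (Z/97Z)^* ≅ Z/96Z. Hence Gal(Q(zeta_2522)/Q) ≅ Z/12Z × Z/96Z.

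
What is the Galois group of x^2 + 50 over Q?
Gal(K/Q) = Z/2Z (cyclic of order 2)

x^2 + 50 is irreducible over Q since -50 is not a rational square. The splitting field Q(sqrt(-50)) has degree 2 over Q, and its unique nontrivial automorphism is sqrt(-50) ↦ -sqrt(-50). Hence Gal(Q(sqrt(-50))/Q) = Z/2Z.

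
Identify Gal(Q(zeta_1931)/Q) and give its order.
|Gal(Q(zeta_1931)/Q)| = phi(1931) = 1930; group ≅ (Z/1931Z)^* ≅ Z/1930Z

The n-th cyclotomic polynomial Φ_1931(x) is the minimal polynomial of zeta_1931 over Q and has degree phi(1931) = 1930. So Q(zeta_1931) is a degree-1930 Galois extension with Galois group (Z/1931Z)^*. (Z/1931Z)^* is cyclic since 1931 is an odd prime power (or 4). Hence Gal(Q(zeta_1931)/Q) ≅ Z/1930Z.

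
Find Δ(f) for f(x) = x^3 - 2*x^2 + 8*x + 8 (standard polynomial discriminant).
Δ = -5568

For x^3 + a x^2 + b x + c the discriminant is Δ = 18 a b c - 4 a^3 c + a^2 b^2 - 4 b^3 - 27 c^2.
Plug a = -2, b = 8, c = 8:
  18*(-2)*(8)*(8) - 4*(-2)^3*(8) + (-2)^2*(8)^2 - 4*(8)^3 - 27*(8)^2
  = -2304 + (256) + 256 + (-2048) + (-1728)
  = -5568.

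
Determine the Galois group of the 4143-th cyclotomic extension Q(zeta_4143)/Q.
|Gal(Q(zeta_4143)/Q)| = phi(4143) = 2760; group ≅ (Z/4143Z)^* ≅ Z/2Z × Z/1380Z

The n-th cyclotomic polynomial Φ_4143(x) is the minimal polynomial of zeta_4143 over Q and has degree phi(4143) = 2760. So Q(zeta_4143) is a degree-2760 Galois extension with Galois group (Z/4143Z)^*. By CRT, (Z/4143Z)^* ≅ (Z/3Z)^* × (Z/1381Z)^*. Each prime-power unit group is (Z/3Z)^* ≅ Z/2Z; (Z/1381Z)^* ≅ Z/1380Z. Hence Gal(Q(zeta_4143)/Q) ≅ Z/2Z × Z/1380Z.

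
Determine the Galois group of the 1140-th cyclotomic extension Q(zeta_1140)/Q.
|Gal(Q(zeta_1140)/Q)| = phi(1140) = 288; group ≅ (Z/1140Z)^* ≅ Z/2Z × Z/2Z × Z/4Z × Z/18Z

The n-th cyclotomic polynomial Φ_1140(x) is the minimal polynomial of zeta_1140 over Q and has degree phi(1140) = 288. So Q(zeta_1140) is a degree-288 Galois extension with Galois group (Z/1140Z)^*. By CRT, (Z/1140Z)^* ≅ (Z/4Z)^* × (Z/3Z)^* × (Z/5Z)^* × (Z/19Z)^*. Each prime-power unit group is (Z/4Z)^* ≅ Z/2Z; (Z/3Z)^* ≅ Z/2Z; (Z/5Z)^* ≅ Z/4Z; (Z/19Z)^* ≅ Z/18Z. Hence Gal(Q(zeta_1140)/Q) ≅ Z/2Z × Z/2Z × Z/4Z × Z/18Z.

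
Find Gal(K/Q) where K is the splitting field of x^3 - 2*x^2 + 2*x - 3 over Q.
Gal(K/Q) = S_3 (symmetric group of order 6)

Compute the discriminant of x^3 + (-2)*x^2 + (2)*x + (-3): Δ = -139. Since Δ is not a rational square, the Galois group is not contained in A_3; it must be the full S_3 (irreducibility of the cubic rules out anything smaller).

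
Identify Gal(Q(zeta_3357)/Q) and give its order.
|Gal(Q(zeta_3357)/Q)| = phi(3357) = 2232; group ≅ (Z/3357Z)^* ≅ Z/6Z × Z/372Z

The n-th cyclotomic polynomial Φ_3357(x) is the minimal polynomial of zeta_3357 over Q and has degree phi(3357) = 2232. So Q(zeta_3357) is a degree-2232 Galois extension with Galois group (Z/3357Z)^*. By CRT, (Z/3357Z)^* ≅ (Z/9Z)^* × (Z/373Z)^*. Each prime-power unit group is (Z/9Z)^* ≅ Z/6Z; (Z/373Z)^* ≅ Z/372Z. Hence Gal(Q(zeta_3357)/Q) ≅ Z/6Z × Z/372Z.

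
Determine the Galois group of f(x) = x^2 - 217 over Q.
Gal(K/Q) = Z/2Z (cyclic of order 2)

x^2 - 217 is irreducible over Q since 217 is not a rational square. The splitting field Q(sqrt(217)) has degree 2 over Q, and its unique nontrivial automorphism is sqrt(217) ↦ -sqrt(217). Hence Gal(Q(sqrt(217))/Q) = Z/2Z.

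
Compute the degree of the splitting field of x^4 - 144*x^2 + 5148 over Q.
[K:Q] = 4

f factors as (x^2 - 78)(x^2 - 66); the splitting field is K = Q(sqrt(78), sqrt(66)). Since 78, 66, and 5148 are all non-squares in Q, the three subfields Q(sqrt(78)), Q(sqrt(66)), Q(sqrt(5148)) are distinct degree-2 extensions, so [K:Q] = 4 (Klein four Galois group).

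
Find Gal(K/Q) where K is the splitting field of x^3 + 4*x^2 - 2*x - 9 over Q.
Gal(K/Q) = S_3 (symmetric group of order 6)

Compute the discriminant of x^3 + (4)*x^2 + (-2)*x + (-9): Δ = 1509. Since Δ is not a rational square, the Galois group is not contained in A_3; it must be the full S_3 (irreducibility of the cubic rules out anything smaller).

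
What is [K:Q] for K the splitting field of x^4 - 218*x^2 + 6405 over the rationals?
[K:Q] = 4

f factors as (x^2 - 183)(x^2 - 35); the splitting field is K = Q(sqrt(183), sqrt(35)). Since 183, 35, and 6405 are all non-squares in Q, the three subfields Q(sqrt(183)), Q(sqrt(35)), Q(sqrt(6405)) are distinct degree-2 extensions, so [K:Q] = 4 (Klein four Galois group).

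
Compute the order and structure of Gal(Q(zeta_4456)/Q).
|Gal(Q(zeta_4456)/Q)| = phi(4456) = 2224; group ≅ (Z/4456Z)^* ≅ Z/2Z × Z/2Z × Z/556Z

The n-th cyclotomic polynomial Φ_4456(x) is the minimal polynomial of zeta_4456 over Q and has degree phi(4456) = 2224. So Q(zeta_4456) is a degree-2224 Galois extension with Galois group (Z/4456Z)^*. By CRT, (Z/4456Z)^* ≅ (Z/8Z)^* × (Z/557Z)^*. Each prime-power unit group is (Z/8Z)^* ≅ Z/2Z × Z/2Z; (Z/557Z)^* ≅ Z/556Z. Hence Gal(Q(zeta_4456)/Q) ≅ Z/2Z × Z/2Z × Z/556Z.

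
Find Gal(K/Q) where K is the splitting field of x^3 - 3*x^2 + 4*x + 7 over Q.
Gal(K/Q) = S_3 (symmetric group of order 6)

Compute the discriminant of x^3 + (-3)*x^2 + (4)*x + (7): Δ = -2191. Since Δ is not a rational square, the Galois group is not contained in A_3; it must be the full S_3 (irreducibility of the cubic rules out anything smaller).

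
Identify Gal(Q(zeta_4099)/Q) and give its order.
|Gal(Q(zeta_4099)/Q)| = phi(4099) = 4098; group ≅ (Z/4099Z)^* ≅ Z/4098Z

The n-th cyclotomic polynomial Φ_4099(x) is the minimal polynomial of zeta_4099 over Q and has degree phi(4099) = 4098. So Q(zeta_4099) is a degree-4098 Galois extension with Galois group (Z/4099Z)^*. (Z/4099Z)^* is cyclic since 4099 is an odd prime power (or 4). Hence Gal(Q(zeta_4099)/Q) ≅ Z/4098Z.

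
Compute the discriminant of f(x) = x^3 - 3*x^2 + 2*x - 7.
Δ = -1319

For x^3 + a x^2 + b x + c the discriminant is Δ = 18 a b c - 4 a^3 c + a^2 b^2 - 4 b^3 - 27 c^2.
Plug a = -3, b = 2, c = -7:
  18*(-3)*(2)*(-7) - 4*(-3)^3*(-7) + (-3)^2*(2)^2 - 4*(2)^3 - 27*(-7)^2
  = 756 + (-756) + 36 + (-32) + (-1323)
  = -1319.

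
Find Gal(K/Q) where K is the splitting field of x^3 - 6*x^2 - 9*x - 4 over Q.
Gal(K/Q) = S_3 (symmetric group of order 6)

Compute the discriminant of x^3 + (-6)*x^2 + (-9)*x + (-4): Δ = -1944. Since Δ is not a rational square, the Galois group is not contained in A_3; it must be the full S_3 (irreducibility of the cubic rules out anything smaller).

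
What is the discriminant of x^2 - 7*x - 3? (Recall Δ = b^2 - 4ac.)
Δ = 61

For a quadratic a x^2 + b x + c the discriminant is Δ = b^2 - 4ac = (-7)^2 - 4*(1)*(-3) = 49 - (-12) = 61.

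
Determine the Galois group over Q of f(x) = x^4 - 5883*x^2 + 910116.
Gal(K/Q) = Z/2Z (cyclic of order 2)

f factors as (x^2 - 159)(x^2 - 5724), so the splitting field is K = Q(sqrt(159), sqrt(5724)). The squarefree part of 159 is 159 and the squarefree part of 5724 is also 159, so sqrt(159) and sqrt(5724) are both rational multiples of sqrt(159). Hence Q(sqrt(159)) = Q(sqrt(5724)) = Q(sqrt(159)), and the splitting field collapses to a single degree-2 extension with Galois group Z/2Z.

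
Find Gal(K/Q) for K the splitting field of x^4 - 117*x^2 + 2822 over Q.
Gal(K/Q) = V_4 (Klein four-group, Z/2Z × Z/2Z)

f factors as (x^2 - 34)(x^2 - 83), so the splitting field is K = Q(sqrt(34), sqrt(83)). The elements 34, 83, 2822 are all non-squares in Q, so sqrt(34) and sqrt(83) generate independent quadratic extensions. Thus [K:Q] = 4 and Gal(K/Q) is generated by the two order-2 automorphisms sqrt(34) ↦ -sqrt(34) and sqrt(83) ↦ -sqrt(83), giving V_4.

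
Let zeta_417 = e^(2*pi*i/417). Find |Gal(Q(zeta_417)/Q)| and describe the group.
|Gal(Q(zeta_417)/Q)| = phi(417) = 276; group ≅ (Z/417Z)^* ≅ Z/2Z × Z/138Z

The n-th cyclotomic polynomial Φ_417(x) is the minimal polynomial of zeta_417 over Q and has degree phi(417) = 276. So Q(zeta_417) is a degree-276 Galois extension with Galois group (Z/417Z)^*. By CRT, (Z/417Z)^* ≅ (Z/3Z)^* × (Z/139Z)^*. Each prime-power unit group is (Z/3Z)^* ≅ Z/2Z; (Z/139Z)^* ≅ Z/138Z. Hence Gal(Q(zeta_417)/Q) ≅ Z/2Z × Z/138Z.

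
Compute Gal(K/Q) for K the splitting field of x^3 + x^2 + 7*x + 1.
Gal(K/Q) = S_3 (symmetric group of order 6)

Compute the discriminant of x^3 + (1)*x^2 + (7)*x + (1): Δ = -1228. Since Δ is not a rational square, the Galois group is not contained in A_3; it must be the full S_3 (irreducibility of the cubic rules out anything smaller).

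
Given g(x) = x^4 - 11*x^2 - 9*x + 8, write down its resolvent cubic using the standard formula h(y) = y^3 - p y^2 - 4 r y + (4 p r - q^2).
h(y) = y^3 + 11*y^2 - 32*y - 433

Identify coefficients: p = -11, q = -9, r = 8.
Plug into h(y) = y^3 - p y^2 - 4 r y + (4 p r - q^2):
  h(y) = y^3 - (-11) y^2 - 4*(8) y + (4*(-11)*(8) - (-9)^2)
       = y^3 + (11) y^2 + (-32) y + (-433).
Simplifying: h(y) = y^3 + 11*y^2 - 32*y - 433.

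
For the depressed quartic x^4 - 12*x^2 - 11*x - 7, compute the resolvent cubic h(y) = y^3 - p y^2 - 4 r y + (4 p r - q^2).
h(y) = y^3 + 12*y^2 + 28*y + 215

Identify coefficients: p = -12, q = -11, r = -7.
Plug into h(y) = y^3 - p y^2 - 4 r y + (4 p r - q^2):
  h(y) = y^3 - (-12) y^2 - 4*(-7) y + (4*(-12)*(-7) - (-11)^2)
       = y^3 + (12) y^2 + (28) y + (215).
Simplifying: h(y) = y^3 + 12*y^2 + 28*y + 215.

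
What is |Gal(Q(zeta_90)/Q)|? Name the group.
|Gal(Q(zeta_90)/Q)| = phi(90) = 24; group ≅ (Z/90Z)^* ≅ Z/4Z × Z/6Z

The n-th cyclotomic polynomial Φ_90(x) is the minimal polynomial of zeta_90 over Q and has degree phi(90) = 24. So Q(zeta_90) is a degree-24 Galois extension with Galois group (Z/90Z)^*. By CRT, (Z/90Z)^* ≅ (Z/2Z)^* × (Z/9Z)^* × (Z/5Z)^*. Each prime-power unit group is (Z/2Z)^* ≅ trivial group (order 1); (Z/9Z)^* ≅ Z/6Z; (Z/5Z)^* ≅ Z/4Z. Hence Gal(Q(zeta_90)/Q) ≅ Z/4Z × Z/6Z.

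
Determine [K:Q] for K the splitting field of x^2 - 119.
[K:Q] = 2

The polynomial x^2 - 119 is irreducible over Q since 119 is not a perfect square. Its splitting field is Q(sqrt(119)), which has degree 2 over Q.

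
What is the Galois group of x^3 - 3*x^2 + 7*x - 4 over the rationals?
Gal(K/Q) = S_3 (symmetric group of order 6)

Compute the discriminant of x^3 + (-3)*x^2 + (7)*x + (-4): Δ = -283. Since Δ is not a rational square, the Galois group is not contained in A_3; it must be the full S_3 (irreducibility of the cubic rules out anything smaller).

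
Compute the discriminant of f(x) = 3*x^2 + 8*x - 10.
Δ = 184

For a quadratic a x^2 + b x + c the discriminant is Δ = b^2 - 4ac = (8)^2 - 4*(3)*(-10) = 64 - (-120) = 184.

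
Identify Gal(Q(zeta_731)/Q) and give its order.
|Gal(Q(zeta_731)/Q)| = phi(731) = 672; group ≅ (Z/731Z)^* ≅ Z/16Z × Z/42Z

The n-th cyclotomic polynomial Φ_731(x) is the minimal polynomial of zeta_731 over Q and has degree phi(731) = 672. So Q(zeta_731) is a degree-672 Galois extension with Galois group (Z/731Z)^*. By CRT, (Z/731Z)^* ≅ (Z/17Z)^* × (Z/43Z)^*. Each prime-power unit group is (Z/17Z)^* ≅ Z/16Z; (Z/43Z)^* ≅ Z/42Z. Hence Gal(Q(zeta_731)/Q) ≅ Z/16Z × Z/42Z.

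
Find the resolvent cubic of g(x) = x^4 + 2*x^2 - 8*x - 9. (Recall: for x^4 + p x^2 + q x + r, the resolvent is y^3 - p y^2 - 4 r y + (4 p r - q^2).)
h(y) = y^3 - 2*y^2 + 36*y - 136

Identify coefficients: p = 2, q = -8, r = -9.
Plug into h(y) = y^3 - p y^2 - 4 r y + (4 p r - q^2):
  h(y) = y^3 - (2) y^2 - 4*(-9) y + (4*(2)*(-9) - (-8)^2)
       = y^3 + (-2) y^2 + (36) y + (-136).
Simplifying: h(y) = y^3 - 2*y^2 + 36*y - 136.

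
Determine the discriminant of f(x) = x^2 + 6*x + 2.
Δ = 28

For a quadratic a x^2 + b x + c the discriminant is Δ = b^2 - 4ac = (6)^2 - 4*(1)*(2) = 36 - (8) = 28.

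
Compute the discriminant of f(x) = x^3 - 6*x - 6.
Δ = -108

For a depressed cubic x^3 + p x + q the discriminant is Δ = -4 p^3 - 27 q^2 = -4*(-6)^3 - 27*(-6)^2 = 864 - 972 = -108.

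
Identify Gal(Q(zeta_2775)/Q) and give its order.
|Gal(Q(zeta_2775)/Q)| = phi(2775) = 1440; group ≅ (Z/2775Z)^* ≅ Z/2Z × Z/20Z × Z/36Z

The n-th cyclotomic polynomial Φ_2775(x) is the minimal polynomial of zeta_2775 over Q and has degree phi(2775) = 1440. So Q(zeta_2775) is a degree-1440 Galois extension with Galois group (Z/2775Z)^*. By CRT, (Z/2775Z)^* ≅ (Z/3Z)^* × (Z/25Z)^* × (Z/37Z)^*. Each prime-power unit group is (Z/3Z)^* ≅ Z/2Z; (Z/25Z)^* ≅ Z/20Z; (Z/37Z)^* ≅ Z/36Z. Hence Gal(Q(zeta_2775)/Q) ≅ Z/2Z × Z/20Z × Z/36Z.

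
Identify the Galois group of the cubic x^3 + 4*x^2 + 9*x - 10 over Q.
Gal(K/Q) = S_3 (symmetric group of order 6)

Compute the discriminant of x^3 + (4)*x^2 + (9)*x + (-10): Δ = -8240. Since Δ is not a rational square, the Galois group is not contained in A_3; it must be the full S_3 (irreducibility of the cubic rules out anything smaller).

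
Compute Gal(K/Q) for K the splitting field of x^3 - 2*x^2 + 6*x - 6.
Gal(K/Q) = S_3 (symmetric group of order 6)

Compute the discriminant of x^3 + (-2)*x^2 + (6)*x + (-6): Δ = -588. Since Δ is not a rational square, the Galois group is not contained in A_3; it must be the full S_3 (irreducibility of the cubic rules out anything smaller).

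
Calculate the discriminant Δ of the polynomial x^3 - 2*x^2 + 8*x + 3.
Δ = -2803

For x^3 + a x^2 + b x + c the discriminant is Δ = 18 a b c - 4 a^3 c + a^2 b^2 - 4 b^3 - 27 c^2.
Plug a = -2, b = 8, c = 3:
  18*(-2)*(8)*(3) - 4*(-2)^3*(3) + (-2)^2*(8)^2 - 4*(8)^3 - 27*(3)^2
  = -864 + (96) + 256 + (-2048) + (-243)
  = -2803.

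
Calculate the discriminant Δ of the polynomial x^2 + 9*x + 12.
Δ = 33

For a quadratic a x^2 + b x + c the discriminant is Δ = b^2 - 4ac = (9)^2 - 4*(1)*(12) = 81 - (48) = 33.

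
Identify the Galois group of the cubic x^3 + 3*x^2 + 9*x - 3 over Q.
Gal(K/Q) = S_3 (symmetric group of order 6)

Compute the discriminant of x^3 + (3)*x^2 + (9)*x + (-3): Δ = -3564. Since Δ is not a rational square, the Galois group is not contained in A_3; it must be the full S_3 (irreducibility of the cubic rules out anything smaller).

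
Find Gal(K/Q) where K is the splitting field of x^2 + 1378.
Gal(K/Q) = Z/2Z (cyclic of order 2)

x^2 + 1378 is irreducible over Q since -1378 is not a rational square. The splitting field Q(sqrt(-1378)) has degree 2 over Q, and its unique nontrivial automorphism is sqrt(-1378) ↦ -sqrt(-1378). Hence Gal(Q(sqrt(-1378))/Q) = Z/2Z.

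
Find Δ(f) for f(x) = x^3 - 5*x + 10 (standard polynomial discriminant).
Δ = -2200

For a depressed cubic x^3 + p x + q the discriminant is Δ = -4 p^3 - 27 q^2 = -4*(-5)^3 - 27*(10)^2 = 500 - 2700 = -2200.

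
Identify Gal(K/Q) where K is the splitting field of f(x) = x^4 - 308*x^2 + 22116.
Gal(K/Q) = V_4 (Klein four-group, Z/2Z × Z/2Z)

f factors as (x^2 - 194)(x^2 - 114), so the splitting field is K = Q(sqrt(194), sqrt(114)). The elements 194, 114, 22116 are all non-squares in Q, so sqrt(194) and sqrt(114) generate independent quadratic extensions. Thus [K:Q] = 4 and Gal(K/Q) is generated by the two order-2 automorphisms sqrt(194) ↦ -sqrt(194) and sqrt(114) ↦ -sqrt(114), giving V_4.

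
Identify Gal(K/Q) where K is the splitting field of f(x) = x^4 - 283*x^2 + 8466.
Gal(K/Q) = V_4 (Klein four-group, Z/2Z × Z/2Z)

f factors as (x^2 - 249)(x^2 - 34), so the splitting field is K = Q(sqrt(249), sqrt(34)). The elements 249, 34, 8466 are all non-squares in Q, so sqrt(249) and sqrt(34) generate independent quadratic extensions. Thus [K:Q] = 4 and Gal(K/Q) is generated by the two order-2 automorphisms sqrt(249) ↦ -sqrt(249) and sqrt(34) ↦ -sqrt(34), giving V_4.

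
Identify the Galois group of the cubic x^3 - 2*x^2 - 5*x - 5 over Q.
Gal(K/Q) = S_3 (symmetric group of order 6)

Compute the discriminant of x^3 + (-2)*x^2 + (-5)*x + (-5): Δ = -1135. Since Δ is not a rational square, the Galois group is not contained in A_3; it must be the full S_3 (irreducibility of the cubic rules out anything smaller).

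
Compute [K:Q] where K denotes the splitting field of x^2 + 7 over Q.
[K:Q] = 2

The discriminant of x^2 + (0)*x + (7) is b^2 - 4c = 0 - (28) = -28. Since -28 is not a perfect square in Q, the polynomial is irreducible over Q. Its two roots generate a degree-2 extension, so [K:Q] = 2.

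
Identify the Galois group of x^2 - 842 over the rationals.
Gal(K/Q) = Z/2Z (cyclic of order 2)

x^2 - 842 is irreducible over Q since 842 is not a rational square. The splitting field Q(sqrt(842)) has degree 2 over Q, and its unique nontrivial automorphism is sqrt(842) ↦ -sqrt(842). Hence Gal(Q(sqrt(842))/Q) = Z/2Z.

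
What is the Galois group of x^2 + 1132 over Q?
Gal(K/Q) = Z/2Z (cyclic of order 2)

x^2 + 1132 is irreducible over Q since -1132 is not a rational square. The splitting field Q(sqrt(-1132)) has degree 2 over Q, and its unique nontrivial automorphism is sqrt(-1132) ↦ -sqrt(-1132). Hence Gal(Q(sqrt(-1132))/Q) = Z/2Z.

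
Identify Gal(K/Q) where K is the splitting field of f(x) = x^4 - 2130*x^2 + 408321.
Gal(K/Q) = Z/2Z (cyclic of order 2)

f factors as (x^2 - 213)(x^2 - 1917), so the splitting field is K = Q(sqrt(213), sqrt(1917)). The squarefree part of 213 is 213 and the squarefree part of 1917 is also 213, so sqrt(213) and sqrt(1917) are both rational multiples of sqrt(213). Hence Q(sqrt(213)) = Q(sqrt(1917)) = Q(sqrt(213)), and the splitting field collapses to a single degree-2 extension with Galois group Z/2Z.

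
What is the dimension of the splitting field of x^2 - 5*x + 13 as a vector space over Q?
[K:Q] = 2

The discriminant of x^2 + (-5)*x + (13) is b^2 - 4c = 25 - (52) = -27. Since -27 is not a perfect square in Q, the polynomial is irreducible over Q. Its two roots generate a degree-2 extension, so [K:Q] = 2.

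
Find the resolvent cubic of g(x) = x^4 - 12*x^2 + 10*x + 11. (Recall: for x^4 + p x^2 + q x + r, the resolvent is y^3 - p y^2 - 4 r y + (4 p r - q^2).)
h(y) = y^3 + 12*y^2 - 44*y - 628

Identify coefficients: p = -12, q = 10, r = 11.
Plug into h(y) = y^3 - p y^2 - 4 r y + (4 p r - q^2):
  h(y) = y^3 - (-12) y^2 - 4*(11) y + (4*(-12)*(11) - (10)^2)
       = y^3 + (12) y^2 + (-44) y + (-628).
Simplifying: h(y) = y^3 + 12*y^2 - 44*y - 628.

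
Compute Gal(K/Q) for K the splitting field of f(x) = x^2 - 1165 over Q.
Gal(K/Q) = Z/2Z (cyclic of order 2)

x^2 - 1165 is irreducible over Q since 1165 is not a rational square. The splitting field Q(sqrt(1165)) has degree 2 over Q, and its unique nontrivial automorphism is sqrt(1165) ↦ -sqrt(1165). Hence Gal(Q(sqrt(1165))/Q) = Z/2Z.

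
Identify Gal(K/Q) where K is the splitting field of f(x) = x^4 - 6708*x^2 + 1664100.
Gal(K/Q) = Z/2Z (cyclic of order 2)

f factors as (x^2 - 6450)(x^2 - 258), so the splitting field is K = Q(sqrt(6450), sqrt(258)). The squarefree part of 6450 is 258 and the squarefree part of 258 is also 258, so sqrt(6450) and sqrt(258) are both rational multiples of sqrt(258). Hence Q(sqrt(6450)) = Q(sqrt(258)) = Q(sqrt(258)), and the splitting field collapses to a single degree-2 extension with Galois group Z/2Z.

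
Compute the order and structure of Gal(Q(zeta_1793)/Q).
|Gal(Q(zeta_1793)/Q)| = phi(1793) = 1620; group ≅ (Z/1793Z)^* ≅ Z/10Z × Z/162Z

The n-th cyclotomic polynomial Φ_1793(x) is the minimal polynomial of zeta_1793 over Q and has degree phi(1793) = 1620. So Q(zeta_1793) is a degree-1620 Galois extension with Galois group (Z/1793Z)^*. By CRT, (Z/1793Z)^* ≅ (Z/11Z)^* × (Z/163Z)^*. Each prime-power unit group is (Z/11Z)^* ≅ Z/10Z; (Z/163Z)^* ≅ Z/162Z. Hence Gal(Q(zeta_1793)/Q) ≅ Z/10Z × Z/162Z.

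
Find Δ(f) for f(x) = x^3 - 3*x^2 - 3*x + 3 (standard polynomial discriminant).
Δ = 756

For x^3 + a x^2 + b x + c the discriminant is Δ = 18 a b c - 4 a^3 c + a^2 b^2 - 4 b^3 - 27 c^2.
Plug a = -3, b = -3, c = 3:
  18*(-3)*(-3)*(3) - 4*(-3)^3*(3) + (-3)^2*(-3)^2 - 4*(-3)^3 - 27*(3)^2
  = 486 + (324) + 81 + (108) + (-243)
  = 756.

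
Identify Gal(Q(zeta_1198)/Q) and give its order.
|Gal(Q(zeta_1198)/Q)| = phi(1198) = 598; group ≅ (Z/1198Z)^* ≅ Z/598Z

The n-th cyclotomic polynomial Φ_1198(x) is the minimal polynomial of zeta_1198 over Q and has degree phi(1198) = 598. So Q(zeta_1198) is a degree-598 Galois extension with Galois group (Z/1198Z)^*. By CRT, (Z/1198Z)^* ≅ (Z/2Z)^* × (Z/599Z)^*. Each prime-power unit group is (Z/2Z)^* ≅ trivial group (order 1); (Z/599Z)^* ≅ Z/598Z. Hence Gal(Q(zeta_1198)/Q) ≅ Z/598Z.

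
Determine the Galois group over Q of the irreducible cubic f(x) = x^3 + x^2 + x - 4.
Gal(K/Q) = S_3 (symmetric group of order 6)

Compute the discriminant of x^3 + (1)*x^2 + (1)*x + (-4): Δ = -491. Since Δ is not a rational square, the Galois group is not contained in A_3; it must be the full S_3 (irreducibility of the cubic rules out anything smaller).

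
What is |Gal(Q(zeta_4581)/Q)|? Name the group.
|Gal(Q(zeta_4581)/Q)| = phi(4581) = 3048; group ≅ (Z/4581Z)^* ≅ Z/6Z × Z/508Z

The n-th cyclotomic polynomial Φ_4581(x) is the minimal polynomial of zeta_4581 over Q and has degree phi(4581) = 3048. So Q(zeta_4581) is a degree-3048 Galois extension with Galois group (Z/4581Z)^*. By CRT, (Z/4581Z)^* ≅ (Z/9Z)^* × (Z/509Z)^*. Each prime-power unit group is (Z/9Z)^* ≅ Z/6Z; (Z/509Z)^* ≅ Z/508Z. Hence Gal(Q(zeta_4581)/Q) ≅ Z/6Z × Z/508Z.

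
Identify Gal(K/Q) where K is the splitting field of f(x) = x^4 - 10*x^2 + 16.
Gal(K/Q) = Z/2Z (cyclic of order 2)

f factors as (x^2 - 8)(x^2 - 2), so the splitting field is K = Q(sqrt(8), sqrt(2)). The squarefree part of 8 is 2 and the squarefree part of 2 is also 2, so sqrt(8) and sqrt(2) are both rational multiples of sqrt(2). Hence Q(sqrt(8)) = Q(sqrt(2)) = Q(sqrt(2)), and the splitting field collapses to a single degree-2 extension with Galois group Z/2Z.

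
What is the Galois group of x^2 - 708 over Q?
Gal(K/Q) = Z/2Z (cyclic of order 2)

x^2 - 708 is irreducible over Q since 708 is not a rational square. The splitting field Q(sqrt(708)) has degree 2 over Q, and its unique nontrivial automorphism is sqrt(708) ↦ -sqrt(708). Hence Gal(Q(sqrt(708))/Q) = Z/2Z.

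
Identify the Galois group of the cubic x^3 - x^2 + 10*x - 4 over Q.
Gal(K/Q) = S_3 (symmetric group of order 6)

Compute the discriminant of x^3 + (-1)*x^2 + (10)*x + (-4): Δ = -3628. Since Δ is not a rational square, the Galois group is not contained in A_3; it must be the full S_3 (irreducibility of the cubic rules out anything smaller).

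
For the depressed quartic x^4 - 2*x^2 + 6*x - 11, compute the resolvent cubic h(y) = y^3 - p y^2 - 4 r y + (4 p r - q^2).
h(y) = y^3 + 2*y^2 + 44*y + 52

Identify coefficients: p = -2, q = 6, r = -11.
Plug into h(y) = y^3 - p y^2 - 4 r y + (4 p r - q^2):
  h(y) = y^3 - (-2) y^2 - 4*(-11) y + (4*(-2)*(-11) - (6)^2)
       = y^3 + (2) y^2 + (44) y + (52).
Simplifying: h(y) = y^3 + 2*y^2 + 44*y + 52.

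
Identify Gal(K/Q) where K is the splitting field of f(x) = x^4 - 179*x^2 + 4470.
Gal(K/Q) = V_4 (Klein four-group, Z/2Z × Z/2Z)

f factors as (x^2 - 30)(x^2 - 149), so the splitting field is K = Q(sqrt(30), sqrt(149)). The elements 30, 149, 4470 are all non-squares in Q, so sqrt(30) and sqrt(149) generate independent quadratic extensions. Thus [K:Q] = 4 and Gal(K/Q) is generated by the two order-2 automorphisms sqrt(30) ↦ -sqrt(30) and sqrt(149) ↦ -sqrt(149), giving V_4.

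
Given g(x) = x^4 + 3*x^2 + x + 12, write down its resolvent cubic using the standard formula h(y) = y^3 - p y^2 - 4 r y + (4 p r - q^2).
h(y) = y^3 - 3*y^2 - 48*y + 143

Identify coefficients: p = 3, q = 1, r = 12.
Plug into h(y) = y^3 - p y^2 - 4 r y + (4 p r - q^2):
  h(y) = y^3 - (3) y^2 - 4*(12) y + (4*(3)*(12) - (1)^2)
       = y^3 + (-3) y^2 + (-48) y + (143).
Simplifying: h(y) = y^3 - 3*y^2 - 48*y + 143.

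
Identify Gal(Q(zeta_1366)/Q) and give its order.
|Gal(Q(zeta_1366)/Q)| = phi(1366) = 682; group ≅ (Z/1366Z)^* ≅ Z/682Z

The n-th cyclotomic polynomial Φ_1366(x) is the minimal polynomial of zeta_1366 over Q and has degree phi(1366) = 682. So Q(zeta_1366) is a degree-682 Galois extension with Galois group (Z/1366Z)^*. By CRT, (Z/1366Z)^* ≅ (Z/2Z)^* × (Z/683Z)^*. Each prime-power unit group is (Z/2Z)^* ≅ trivial group (order 1); (Z/683Z)^* ≅ Z/682Z. Hence Gal(Q(zeta_1366)/Q) ≅ Z/682Z.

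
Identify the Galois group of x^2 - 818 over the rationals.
Gal(K/Q) = Z/2Z (cyclic of order 2)

x^2 - 818 is irreducible over Q since 818 is not a rational square. The splitting field Q(sqrt(818)) has degree 2 over Q, and its unique nontrivial automorphism is sqrt(818) ↦ -sqrt(818). Hence Gal(Q(sqrt(818))/Q) = Z/2Z.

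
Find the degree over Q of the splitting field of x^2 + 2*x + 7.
[K:Q] = 2

The discriminant of x^2 + (2)*x + (7) is b^2 - 4c = 4 - (28) = -24. Since -24 is not a perfect square in Q, the polynomial is irreducible over Q. Its two roots generate a degree-2 extension, so [K:Q] = 2.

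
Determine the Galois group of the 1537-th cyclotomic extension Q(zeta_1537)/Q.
|Gal(Q(zeta_1537)/Q)| = phi(1537) = 1456; group ≅ (Z/1537Z)^* ≅ Z/28Z × Z/52Z

The n-th cyclotomic polynomial Φ_1537(x) is the minimal polynomial of zeta_1537 over Q and has degree phi(1537) = 1456. So Q(zeta_1537) is a degree-1456 Galois extension with Galois group (Z/1537Z)^*. By CRT, (Z/1537Z)^* ≅ (Z/29Z)^* × (Z/53Z)^*. Each prime-power unit group is (Z/29Z)^* ≅ Z/28Z; (Z/53Z)^* ≅ Z/52Z. Hence Gal(Q(zeta_1537)/Q) ≅ Z/28Z × Z/52Z.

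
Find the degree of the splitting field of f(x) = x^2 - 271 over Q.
[K:Q] = 2

The polynomial x^2 - 271 is irreducible over Q since 271 is not a perfect square. Its splitting field is Q(sqrt(271)), which has degree 2 over Q.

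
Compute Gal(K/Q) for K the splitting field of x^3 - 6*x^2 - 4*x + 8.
Gal(K/Q) = S_3 (symmetric group of order 6)

Compute the discriminant of x^3 + (-6)*x^2 + (-4)*x + (8): Δ = 9472. Since Δ is not a rational square, the Galois group is not contained in A_3; it must be the full S_3 (irreducibility of the cubic rules out anything smaller).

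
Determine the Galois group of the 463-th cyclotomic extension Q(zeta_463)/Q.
|Gal(Q(zeta_463)/Q)| = phi(463) = 462; group ≅ (Z/463Z)^* ≅ Z/462Z

The n-th cyclotomic polynomial Φ_463(x) is the minimal polynomial of zeta_463 over Q and has degree phi(463) = 462. So Q(zeta_463) is a degree-462 Galois extension with Galois group (Z/463Z)^*. (Z/463Z)^* is cyclic since 463 is an odd prime power (or 4). Hence Gal(Q(zeta_463)/Q) ≅ Z/462Z.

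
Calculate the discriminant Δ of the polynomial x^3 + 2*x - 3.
Δ = -275

For a depressed cubic x^3 + p x + q the discriminant is Δ = -4 p^3 - 27 q^2 = -4*(2)^3 - 27*(-3)^2 = -32 - 243 = -275.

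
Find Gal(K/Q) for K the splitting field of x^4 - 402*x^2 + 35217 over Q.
Gal(K/Q) = V_4 (Klein four-group, Z/2Z × Z/2Z)

f factors as (x^2 - 273)(x^2 - 129), so the splitting field is K = Q(sqrt(273), sqrt(129)). The elements 273, 129, 35217 are all non-squares in Q, so sqrt(273) and sqrt(129) generate independent quadratic extensions. Thus [K:Q] = 4 and Gal(K/Q) is generated by the two order-2 automorphisms sqrt(273) ↦ -sqrt(273) and sqrt(129) ↦ -sqrt(129), giving V_4.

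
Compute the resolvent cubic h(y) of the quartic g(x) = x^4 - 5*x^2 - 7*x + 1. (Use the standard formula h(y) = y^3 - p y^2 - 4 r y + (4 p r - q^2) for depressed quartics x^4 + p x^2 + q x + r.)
h(y) = y^3 + 5*y^2 - 4*y - 69

Identify coefficients: p = -5, q = -7, r = 1.
Plug into h(y) = y^3 - p y^2 - 4 r y + (4 p r - q^2):
  h(y) = y^3 - (-5) y^2 - 4*(1) y + (4*(-5)*(1) - (-7)^2)
       = y^3 + (5) y^2 + (-4) y + (-69).
Simplifying: h(y) = y^3 + 5*y^2 - 4*y - 69.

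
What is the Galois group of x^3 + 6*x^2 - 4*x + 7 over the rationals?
Gal(K/Q) = S_3 (symmetric group of order 6)

Compute the discriminant of x^3 + (6)*x^2 + (-4)*x + (7): Δ = -9563. Since Δ is not a rational square, the Galois group is not contained in A_3; it must be the full S_3 (irreducibility of the cubic rules out anything smaller).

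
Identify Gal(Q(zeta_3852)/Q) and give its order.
|Gal(Q(zeta_3852)/Q)| = phi(3852) = 1272; group ≅ (Z/3852Z)^* ≅ Z/2Z × Z/6Z × Z/106Z

The n-th cyclotomic polynomial Φ_3852(x) is the minimal polynomial of zeta_3852 over Q and has degree phi(3852) = 1272. So Q(zeta_3852) is a degree-1272 Galois extension with Galois group (Z/3852Z)^*. By CRT, (Z/3852Z)^* ≅ (Z/4Z)^* × (Z/9Z)^* × (Z/107Z)^*. Each prime-power unit group is (Z/4Z)^* ≅ Z/2Z; (Z/9Z)^* ≅ Z/6Z; (Z/107Z)^* ≅ Z/106Z. Hence Gal(Q(zeta_3852)/Q) ≅ Z/2Z × Z/6Z × Z/106Z.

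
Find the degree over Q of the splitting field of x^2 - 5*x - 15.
[K:Q] = 2

The discriminant of x^2 + (-5)*x + (-15) is b^2 - 4c = 25 - (-60) = 85. Since 85 is not a perfect square in Q, the polynomial is irreducible over Q. Its two roots generate a degree-2 extension, so [K:Q] = 2.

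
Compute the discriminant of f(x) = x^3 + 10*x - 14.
Δ = -9292

For a depressed cubic x^3 + p x + q the discriminant is Δ = -4 p^3 - 27 q^2 = -4*(10)^3 - 27*(-14)^2 = -4000 - 5292 = -9292.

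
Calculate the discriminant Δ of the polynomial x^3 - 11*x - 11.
Δ = 2057

For a depressed cubic x^3 + p x + q the discriminant is Δ = -4 p^3 - 27 q^2 = -4*(-11)^3 - 27*(-11)^2 = 5324 - 3267 = 2057.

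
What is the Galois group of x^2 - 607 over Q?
Gal(K/Q) = Z/2Z (cyclic of order 2)

x^2 - 607 is irreducible over Q since 607 is not a rational square. The splitting field Q(sqrt(607)) has degree 2 over Q, and its unique nontrivial automorphism is sqrt(607) ↦ -sqrt(607). Hence Gal(Q(sqrt(607))/Q) = Z/2Z.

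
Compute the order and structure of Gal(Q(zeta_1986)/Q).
|Gal(Q(zeta_1986)/Q)| = phi(1986) = 660; group ≅ (Z/1986Z)^* ≅ Z/2Z × Z/330Z

The n-th cyclotomic polynomial Φ_1986(x) is the minimal polynomial of zeta_1986 over Q and has degree phi(1986) = 660. So Q(zeta_1986) is a degree-660 Galois extension with Galois group (Z/1986Z)^*. By CRT, (Z/1986Z)^* ≅ (Z/2Z)^* × (Z/3Z)^* × (Z/331Z)^*. Each prime-power unit group is (Z/2Z)^* ≅ trivial group (order 1); (Z/3Z)^* ≅ Z/2Z; (Z/331Z)^* ≅ Z/330Z. Hence Gal(Q(zeta_1986)/Q) ≅ Z/2Z × Z/330Z.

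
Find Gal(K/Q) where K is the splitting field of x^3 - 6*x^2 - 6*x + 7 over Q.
Gal(K/Q) = S_3 (symmetric group of order 6)

Compute the discriminant of x^3 + (-6)*x^2 + (-6)*x + (7): Δ = 11421. Since Δ is not a rational square, the Galois group is not contained in A_3; it must be the full S_3 (irreducibility of the cubic rules out anything smaller).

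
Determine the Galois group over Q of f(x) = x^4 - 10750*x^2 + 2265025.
Gal(K/Q) = Z/2Z (cyclic of order 2)

f factors as (x^2 - 10535)(x^2 - 215), so the splitting field is K = Q(sqrt(10535), sqrt(215)). The squarefree part of 10535 is 215 and the squarefree part of 215 is also 215, so sqrt(10535) and sqrt(215) are both rational multiples of sqrt(215). Hence Q(sqrt(10535)) = Q(sqrt(215)) = Q(sqrt(215)), and the splitting field collapses to a single degree-2 extension with Galois group Z/2Z.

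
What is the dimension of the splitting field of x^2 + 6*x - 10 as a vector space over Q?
[K:Q] = 2

The discriminant of x^2 + (6)*x + (-10) is b^2 - 4c = 36 - (-40) = 76. Since 76 is not a perfect square in Q, the polynomial is irreducible over Q. Its two roots generate a degree-2 extension, so [K:Q] = 2.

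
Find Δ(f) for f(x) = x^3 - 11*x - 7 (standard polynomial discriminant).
Δ = 4001

For a depressed cubic x^3 + p x + q the discriminant is Δ = -4 p^3 - 27 q^2 = -4*(-11)^3 - 27*(-7)^2 = 5324 - 1323 = 4001.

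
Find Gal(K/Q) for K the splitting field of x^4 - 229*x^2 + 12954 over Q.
Gal(K/Q) = V_4 (Klein four-group, Z/2Z × Z/2Z)

f factors as (x^2 - 102)(x^2 - 127), so the splitting field is K = Q(sqrt(102), sqrt(127)). The elements 102, 127, 12954 are all non-squares in Q, so sqrt(102) and sqrt(127) generate independent quadratic extensions. Thus [K:Q] = 4 and Gal(K/Q) is generated by the two order-2 automorphisms sqrt(102) ↦ -sqrt(102) and sqrt(127) ↦ -sqrt(127), giving V_4.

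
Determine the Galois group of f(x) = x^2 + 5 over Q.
Gal(K/Q) = Z/2Z (cyclic of order 2)

x^2 + 5 is irreducible over Q since -5 is not a rational square. The splitting field Q(sqrt(-5)) has degree 2 over Q, and its unique nontrivial automorphism is sqrt(-5) ↦ -sqrt(-5). Hence Gal(Q(sqrt(-5))/Q) = Z/2Z.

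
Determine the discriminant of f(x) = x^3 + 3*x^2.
Δ = 0

For x^3 + a x^2 + b x + c the discriminant is Δ = 18 a b c - 4 a^3 c + a^2 b^2 - 4 b^3 - 27 c^2.
Plug a = 3, b = 0, c = 0:
  18*(3)*(0)*(0) - 4*(3)^3*(0) + (3)^2*(0)^2 - 4*(0)^3 - 27*(0)^2
  = 0 + (0) + 0 + (0) + (0)
  = 0.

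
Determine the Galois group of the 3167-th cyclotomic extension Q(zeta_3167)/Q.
|Gal(Q(zeta_3167)/Q)| = phi(3167) = 3166; group ≅ (Z/3167Z)^* ≅ Z/3166Z

The n-th cyclotomic polynomial Φ_3167(x) is the minimal polynomial of zeta_3167 over Q and has degree phi(3167) = 3166. So Q(zeta_3167) is a degree-3166 Galois extension with Galois group (Z/3167Z)^*. (Z/3167Z)^* is cyclic since 3167 is an odd prime power (or 4). Hence Gal(Q(zeta_3167)/Q) ≅ Z/3166Z.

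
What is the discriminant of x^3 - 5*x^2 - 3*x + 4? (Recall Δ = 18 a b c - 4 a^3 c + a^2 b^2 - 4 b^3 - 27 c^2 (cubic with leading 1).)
Δ = 2981

For x^3 + a x^2 + b x + c the discriminant is Δ = 18 a b c - 4 a^3 c + a^2 b^2 - 4 b^3 - 27 c^2.
Plug a = -5, b = -3, c = 4:
  18*(-5)*(-3)*(4) - 4*(-5)^3*(4) + (-5)^2*(-3)^2 - 4*(-3)^3 - 27*(4)^2
  = 1080 + (2000) + 225 + (108) + (-432)
  = 2981.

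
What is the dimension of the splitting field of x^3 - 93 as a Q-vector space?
[K:Q] = 6

x^3 - 93 has one real root r = 93^(1/3) and two complex roots r*zeta_3, r*zeta_3^2 where zeta_3 = e^(2*pi*i/3). The splitting field is Q(r, zeta_3). [Q(r):Q] = 3 and [Q(zeta_3):Q] = 2 with gcd = 1, so [Q(r, zeta_3):Q] = 3 * 2 = 6.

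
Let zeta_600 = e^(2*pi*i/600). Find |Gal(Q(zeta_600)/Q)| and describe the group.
|Gal(Q(zeta_600)/Q)| = phi(600) = 160; group ≅ (Z/600Z)^* ≅ Z/2Z × Z/2Z × Z/2Z × Z/20Z

The n-th cyclotomic polynomial Φ_600(x) is the minimal polynomial of zeta_600 over Q and has degree phi(600) = 160. So Q(zeta_600) is a degree-160 Galois extension with Galois group (Z/600Z)^*. By CRT, (Z/600Z)^* ≅ (Z/8Z)^* × (Z/3Z)^* × (Z/25Z)^*. Each prime-power unit group is (Z/8Z)^* ≅ Z/2Z × Z/2Z; (Z/3Z)^* ≅ Z/2Z; (Z/25Z)^* ≅ Z/20Z. Hence Gal(Q(zeta_600)/Q) ≅ Z/2Z × Z/2Z × Z/2Z × Z/20Z.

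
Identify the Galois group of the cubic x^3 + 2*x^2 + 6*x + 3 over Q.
Gal(K/Q) = S_3 (symmetric group of order 6)

Compute the discriminant of x^3 + (2)*x^2 + (6)*x + (3): Δ = -411. Since Δ is not a rational square, the Galois group is not contained in A_3; it must be the full S_3 (irreducibility of the cubic rules out anything smaller).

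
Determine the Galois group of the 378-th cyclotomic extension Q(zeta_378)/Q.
|Gal(Q(zeta_378)/Q)| = phi(378) = 108; group ≅ (Z/378Z)^* ≅ Z/6Z × Z/18Z

The n-th cyclotomic polynomial Φ_378(x) is the minimal polynomial of zeta_378 over Q and has degree phi(378) = 108. So Q(zeta_378) is a degree-108 Galois extension with Galois group (Z/378Z)^*. By CRT, (Z/378Z)^* ≅ (Z/2Z)^* × (Z/27Z)^* × (Z/7Z)^*. Each prime-power unit group is (Z/2Z)^* ≅ trivial group (order 1); (Z/27Z)^* ≅ Z/18Z; (Z/7Z)^* ≅ Z/6Z. Hence Gal(Q(zeta_378)/Q) ≅ Z/6Z × Z/18Z.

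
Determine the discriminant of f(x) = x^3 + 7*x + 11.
Δ = -4639

For a depressed cubic x^3 + p x + q the discriminant is Δ = -4 p^3 - 27 q^2 = -4*(7)^3 - 27*(11)^2 = -1372 - 3267 = -4639.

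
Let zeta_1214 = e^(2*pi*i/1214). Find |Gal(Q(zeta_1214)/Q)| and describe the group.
|Gal(Q(zeta_1214)/Q)| = phi(1214) = 606; group ≅ (Z/1214Z)^* ≅ Z/606Z

The n-th cyclotomic polynomial Φ_1214(x) is the minimal polynomial of zeta_1214 over Q and has degree phi(1214) = 606. So Q(zeta_1214) is a degree-606 Galois extension with Galois group (Z/1214Z)^*. By CRT, (Z/1214Z)^* ≅ (Z/2Z)^* × (Z/607Z)^*. Each prime-power unit group is (Z/2Z)^* ≅ trivial group (order 1); (Z/607Z)^* ≅ Z/606Z. Hence Gal(Q(zeta_1214)/Q) ≅ Z/606Z.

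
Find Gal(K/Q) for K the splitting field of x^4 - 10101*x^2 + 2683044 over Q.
Gal(K/Q) = Z/2Z (cyclic of order 2)

f factors as (x^2 - 9828)(x^2 - 273), so the splitting field is K = Q(sqrt(9828), sqrt(273)). The squarefree part of 9828 is 273 and the squarefree part of 273 is also 273, so sqrt(9828) and sqrt(273) are both rational multiples of sqrt(273). Hence Q(sqrt(9828)) = Q(sqrt(273)) = Q(sqrt(273)), and the splitting field collapses to a single degree-2 extension with Galois group Z/2Z.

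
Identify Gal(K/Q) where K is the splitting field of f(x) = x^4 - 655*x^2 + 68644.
Gal(K/Q) = Z/2Z (cyclic of order 2)

f factors as (x^2 - 131)(x^2 - 524), so the splitting field is K = Q(sqrt(131), sqrt(524)). The squarefree part of 131 is 131 and the squarefree part of 524 is also 131, so sqrt(131) and sqrt(524) are both rational multiples of sqrt(131). Hence Q(sqrt(131)) = Q(sqrt(524)) = Q(sqrt(131)), and the splitting field collapses to a single degree-2 extension with Galois group Z/2Z.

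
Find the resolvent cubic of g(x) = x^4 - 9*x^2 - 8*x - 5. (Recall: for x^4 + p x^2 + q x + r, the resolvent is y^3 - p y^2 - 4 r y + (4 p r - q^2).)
h(y) = y^3 + 9*y^2 + 20*y + 116

Identify coefficients: p = -9, q = -8, r = -5.
Plug into h(y) = y^3 - p y^2 - 4 r y + (4 p r - q^2):
  h(y) = y^3 - (-9) y^2 - 4*(-5) y + (4*(-9)*(-5) - (-8)^2)
       = y^3 + (9) y^2 + (20) y + (116).
Simplifying: h(y) = y^3 + 9*y^2 + 20*y + 116.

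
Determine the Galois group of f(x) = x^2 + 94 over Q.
Gal(K/Q) = Z/2Z (cyclic of order 2)

x^2 + 94 is irreducible over Q since -94 is not a rational square. The splitting field Q(sqrt(-94)) has degree 2 over Q, and its unique nontrivial automorphism is sqrt(-94) ↦ -sqrt(-94). Hence Gal(Q(sqrt(-94))/Q) = Z/2Z.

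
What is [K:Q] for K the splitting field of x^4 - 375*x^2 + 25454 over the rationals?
[K:Q] = 4

f factors as (x^2 - 89)(x^2 - 286); the splitting field is K = Q(sqrt(89), sqrt(286)). Since 89, 286, and 25454 are all non-squares in Q, the three subfields Q(sqrt(89)), Q(sqrt(286)), Q(sqrt(25454)) are distinct degree-2 extensions, so [K:Q] = 4 (Klein four Galois group).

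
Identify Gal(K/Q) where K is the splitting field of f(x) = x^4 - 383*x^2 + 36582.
Gal(K/Q) = V_4 (Klein four-group, Z/2Z × Z/2Z)

f factors as (x^2 - 182)(x^2 - 201), so the splitting field is K = Q(sqrt(182), sqrt(201)). The elements 182, 201, 36582 are all non-squares in Q, so sqrt(182) and sqrt(201) generate independent quadratic extensions. Thus [K:Q] = 4 and Gal(K/Q) is generated by the two order-2 automorphisms sqrt(182) ↦ -sqrt(182) and sqrt(201) ↦ -sqrt(201), giving V_4.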